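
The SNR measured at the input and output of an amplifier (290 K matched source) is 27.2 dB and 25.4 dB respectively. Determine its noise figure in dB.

1.8 dB

NF (dB) = SNR_in(dB) − SNR_out(dB) when the source is at T₀
NF = 27.2 − 25.4 = 1.8 dB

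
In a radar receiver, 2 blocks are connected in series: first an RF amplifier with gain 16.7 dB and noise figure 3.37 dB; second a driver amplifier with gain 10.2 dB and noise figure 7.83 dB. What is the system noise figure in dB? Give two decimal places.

Convert to linear (a loss of L dB is a gain of −L dB): F_i = 10^(NF_i/10), G_i = 10^(G_i,dB/10)
  Stage 1: F_1 = 10^(3.37/10) = 2.173, G_1 = 10^(16.7/10) = 46.77
  Stage 2: F_2 = 10^(7.83/10) = 6.067, G_2 = 10^(10.2/10) = 10.47
Friis cascade:
  F = 2.173 + (6.067 − 1)/46.77 = 2.281
NF = 10 log₁₀(2.281) = 3.58 dB

3.58 dB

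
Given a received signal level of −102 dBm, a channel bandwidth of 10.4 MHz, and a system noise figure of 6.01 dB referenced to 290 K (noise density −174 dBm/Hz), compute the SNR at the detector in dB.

−4.2 dB

Noise floor: N = −174 + 10 log₁₀(B) + NF
10 log₁₀(1.04×10⁷) = 70.17 dB
N = −174 + 70.17 + 6.01 = −97.82 dBm
SNR = P_sig − N = −102 − (−97.82) = −4.18 dB → −4.2 dB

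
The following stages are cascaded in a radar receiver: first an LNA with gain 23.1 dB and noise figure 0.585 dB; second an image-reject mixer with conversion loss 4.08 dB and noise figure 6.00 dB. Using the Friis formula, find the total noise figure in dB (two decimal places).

0.64 dB

Convert to linear (a loss of L dB is a gain of −L dB): F_i = 10^(NF_i/10), G_i = 10^(G_i,dB/10)
  Stage 1: F_1 = 10^(0.585/10) = 1.144, G_1 = 10^(23.1/10) = 204.2
  Stage 2: F_2 = 10^(6.00/10) = 3.981, G_2 = 10^(−4.08/10) = 0.3908
Friis cascade:
  F = 1.144 + (3.981 − 1)/204.2 = 1.159
NF = 10 log₁₀(1.159) = 0.64 dB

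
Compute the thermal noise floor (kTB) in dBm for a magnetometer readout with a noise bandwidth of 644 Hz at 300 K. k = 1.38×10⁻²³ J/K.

−145.7 dBm

P_n = kTB = 1.38×10⁻²³ × 300 × 6.44×10² = 2.67×10⁻¹⁸ W
In dBm: 10 log₁₀(2.67×10⁻¹⁸ / 10⁻³) = −145.7 dBm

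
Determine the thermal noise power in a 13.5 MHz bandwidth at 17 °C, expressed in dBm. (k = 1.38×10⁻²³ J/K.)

T = 17 °C + 273.15 = 290.15 K
P_n = kTB = 1.38×10⁻²³ × 290.15 × 1.35×10⁷ = 5.41×10⁻¹⁴ W
In dBm: 10 log₁₀(5.41×10⁻¹⁴ / 10⁻³) = −102.7 dBm

−102.7 dBm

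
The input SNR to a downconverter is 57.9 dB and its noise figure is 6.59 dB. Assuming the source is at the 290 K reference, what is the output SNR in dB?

51.31 dB

By definition F = SNR_in/SNR_out, so in dB: SNR_out = SNR_in − NF
SNR_out = 57.9 − 6.59 = 51.31 dB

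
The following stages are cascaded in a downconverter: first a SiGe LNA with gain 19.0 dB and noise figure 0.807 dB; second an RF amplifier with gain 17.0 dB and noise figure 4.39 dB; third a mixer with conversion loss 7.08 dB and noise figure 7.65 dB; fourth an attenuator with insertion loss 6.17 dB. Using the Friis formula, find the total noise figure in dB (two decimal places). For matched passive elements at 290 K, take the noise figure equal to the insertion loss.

0.90 dB

Convert to linear (a loss of L dB is a gain of −L dB): F_i = 10^(NF_i/10), G_i = 10^(G_i,dB/10)
  Stage 1: F_1 = 10^(0.807/10) = 1.204, G_1 = 10^(19.0/10) = 79.43
  Stage 2: F_2 = 10^(4.39/10) = 2.748, G_2 = 10^(17.0/10) = 50.12
  Stage 3: F_3 = 10^(7.65/10) = 5.821, G_3 = 10^(−7.08/10) = 0.1959
  Stage 4: F_4 = 10^(6.17/10) = 4.140, G_4 = 10^(−6.17/10) = 0.2415
Friis cascade:
  F = 1.204 + (2.748 − 1)/79.43 + (5.821 − 1)/3981 + (4.140 − 1)/779.8 = 1.231
NF = 10 log₁₀(1.231) = 0.90 dB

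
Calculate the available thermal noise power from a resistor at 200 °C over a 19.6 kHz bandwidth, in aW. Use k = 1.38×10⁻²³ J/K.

T = 200 °C + 273.15 = 473.15 K
P_n = kTB = 1.38×10⁻²³ × 473.15 × 1.96×10⁴ = 1.28×10⁻¹⁶ W = 128 aW

128 aW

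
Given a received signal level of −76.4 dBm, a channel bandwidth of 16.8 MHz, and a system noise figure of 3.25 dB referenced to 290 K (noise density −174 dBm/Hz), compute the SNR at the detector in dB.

Noise floor: N = −174 + 10 log₁₀(B) + NF
10 log₁₀(1.68×10⁷) = 72.25 dB
N = −174 + 72.25 + 3.25 = −98.50 dBm
SNR = P_sig − N = −76.4 − (−98.50) = 22.10 dB → 22.1 dB

22.1 dB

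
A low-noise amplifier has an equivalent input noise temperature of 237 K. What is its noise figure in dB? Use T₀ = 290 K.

2.59 dB

F = 1 + T_e/T₀ = 1 + 237/290 = 1.81724
NF = 10 log₁₀(1.81724) = 2.59 dB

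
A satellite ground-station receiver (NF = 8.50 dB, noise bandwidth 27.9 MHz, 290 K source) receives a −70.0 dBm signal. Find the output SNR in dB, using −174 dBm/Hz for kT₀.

21.0 dB

Noise floor: N = −174 + 10 log₁₀(B) + NF
10 log₁₀(2.79×10⁷) = 74.46 dB
N = −174 + 74.46 + 8.50 = −91.04 dBm
SNR = P_sig − N = −70.0 − (−91.04) = 21.04 dB → 21.0 dB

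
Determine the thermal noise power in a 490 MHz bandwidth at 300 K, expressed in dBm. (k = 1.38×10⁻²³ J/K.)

−86.9 dBm

P_n = kTB = 1.38×10⁻²³ × 300 × 4.90×10⁸ = 2.03×10⁻¹² W
In dBm: 10 log₁₀(2.03×10⁻¹² / 10⁻³) = −86.9 dBm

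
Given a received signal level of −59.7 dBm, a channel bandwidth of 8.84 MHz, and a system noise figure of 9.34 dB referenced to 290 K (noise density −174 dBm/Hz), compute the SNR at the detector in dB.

Noise floor: N = −174 + 10 log₁₀(B) + NF
10 log₁₀(8.84×10⁶) = 69.46 dB
N = −174 + 69.46 + 9.34 = −95.20 dBm
SNR = P_sig − N = −59.7 − (−95.20) = 35.50 dB → 35.5 dB

35.5 dB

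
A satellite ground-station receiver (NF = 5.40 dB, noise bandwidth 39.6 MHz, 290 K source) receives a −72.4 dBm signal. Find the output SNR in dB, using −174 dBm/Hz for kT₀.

Noise floor: N = −174 + 10 log₁₀(B) + NF
10 log₁₀(3.96×10⁷) = 75.98 dB
N = −174 + 75.98 + 5.40 = −92.62 dBm
SNR = P_sig − N = −72.4 − (−92.62) = 20.22 dB → 20.2 dB

20.2 dB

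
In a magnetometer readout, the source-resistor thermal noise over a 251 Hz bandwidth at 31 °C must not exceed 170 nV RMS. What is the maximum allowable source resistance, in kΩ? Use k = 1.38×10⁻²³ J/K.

6.86 kΩ

T = 31 °C + 273.15 = 304.15 K
Johnson–Nyquist: V_n = √(4kTRB) ⇒ R = V_n² / (4kTB)
4kTB = 4 × 1.38×10⁻²³ × 304.15 × 2.51×10² = 4.21×10⁻¹⁸
R = (1.70×10⁻⁷)² / 4.21×10⁻¹⁸ = 6.86×10³ Ω = 6.86 kΩ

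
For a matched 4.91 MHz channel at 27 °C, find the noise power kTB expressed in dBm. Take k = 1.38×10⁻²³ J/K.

−106.9 dBm

T = 27 °C + 273.15 = 300.15 K
P_n = kTB = 1.38×10⁻²³ × 300.15 × 4.91×10⁶ = 2.03×10⁻¹⁴ W
In dBm: 10 log₁₀(2.03×10⁻¹⁴ / 10⁻³) = −106.9 dBm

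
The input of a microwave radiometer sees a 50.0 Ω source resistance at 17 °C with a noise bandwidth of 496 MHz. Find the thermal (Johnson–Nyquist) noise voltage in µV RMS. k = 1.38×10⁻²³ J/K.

19.9 µV

T = 17 °C + 273.15 = 290.15 K
V_n = √(4kTRB)
4kTRB = 4 × 1.38×10⁻²³ × 290.15 × 5.00×10¹ × 4.96×10⁸ = 3.97×10⁻¹⁰ V²
V_n = √(3.97×10⁻¹⁰) = 1.99×10⁻⁵ V = 19.9 µV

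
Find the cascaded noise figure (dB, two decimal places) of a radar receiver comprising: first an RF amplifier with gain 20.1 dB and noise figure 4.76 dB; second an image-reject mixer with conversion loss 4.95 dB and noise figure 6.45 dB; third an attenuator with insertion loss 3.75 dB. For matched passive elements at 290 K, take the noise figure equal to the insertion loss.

4.87 dB

Convert to linear (a loss of L dB is a gain of −L dB): F_i = 10^(NF_i/10), G_i = 10^(G_i,dB/10)
  Stage 1: F_1 = 10^(4.76/10) = 2.992, G_1 = 10^(20.1/10) = 102.3
  Stage 2: F_2 = 10^(6.45/10) = 4.416, G_2 = 10^(−4.95/10) = 0.3199
  Stage 3: F_3 = 10^(3.75/10) = 2.371, G_3 = 10^(−3.75/10) = 0.4217
Friis cascade:
  F = 2.992 + (4.416 − 1)/102.3 + (2.371 − 1)/32.73 = 3.068
NF = 10 log₁₀(3.068) = 4.87 dB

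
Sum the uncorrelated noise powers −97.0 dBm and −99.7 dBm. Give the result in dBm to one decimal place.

Convert to linear, add, convert back:
P₁ = 2.00×10⁻¹³ W, P₂ = 1.07×10⁻¹³ W
P_tot = 3.07×10⁻¹³ W → 10 log₁₀(P_tot / 10⁻³) = −95.1 dBm

−95.1 dBm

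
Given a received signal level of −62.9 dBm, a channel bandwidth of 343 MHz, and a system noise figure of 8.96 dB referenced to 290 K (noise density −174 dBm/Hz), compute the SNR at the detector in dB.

Noise floor: N = −174 + 10 log₁₀(B) + NF
10 log₁₀(3.43×10⁸) = 85.35 dB
N = −174 + 85.35 + 8.96 = −79.69 dBm
SNR = P_sig − N = −62.9 − (−79.69) = 16.79 dB → 16.8 dB

16.8 dB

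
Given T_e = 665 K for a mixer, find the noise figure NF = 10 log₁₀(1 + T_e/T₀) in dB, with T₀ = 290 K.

F = 1 + T_e/T₀ = 1 + 665/290 = 3.2931
NF = 10 log₁₀(3.2931) = 5.18 dB

5.18 dB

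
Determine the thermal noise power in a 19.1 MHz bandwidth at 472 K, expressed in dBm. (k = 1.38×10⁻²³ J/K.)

P_n = kTB = 1.38×10⁻²³ × 472 × 1.91×10⁷ = 1.24×10⁻¹³ W
In dBm: 10 log₁₀(1.24×10⁻¹³ / 10⁻³) = −99.1 dBm

−99.1 dBm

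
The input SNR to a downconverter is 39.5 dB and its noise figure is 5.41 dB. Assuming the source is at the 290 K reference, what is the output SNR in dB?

By definition F = SNR_in/SNR_out, so in dB: SNR_out = SNR_in − NF
SNR_out = 39.5 − 5.41 = 34.09 dB

34.09 dB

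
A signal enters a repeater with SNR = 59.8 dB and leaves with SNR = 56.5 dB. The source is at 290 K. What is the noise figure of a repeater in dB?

3.3 dB

NF (dB) = SNR_in(dB) − SNR_out(dB) when the source is at T₀
NF = 59.8 − 56.5 = 3.3 dB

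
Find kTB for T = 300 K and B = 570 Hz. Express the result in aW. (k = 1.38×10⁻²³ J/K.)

P_n = kTB = 1.38×10⁻²³ × 300 × 5.70×10² = 2.36×10⁻¹⁸ W = 2.36 aW

2.36 aW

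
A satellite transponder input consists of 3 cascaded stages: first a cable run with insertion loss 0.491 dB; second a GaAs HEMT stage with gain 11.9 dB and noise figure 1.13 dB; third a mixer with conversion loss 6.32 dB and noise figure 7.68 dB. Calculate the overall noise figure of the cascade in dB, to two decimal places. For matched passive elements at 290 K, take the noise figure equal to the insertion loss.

Convert to linear (a loss of L dB is a gain of −L dB): F_i = 10^(NF_i/10), G_i = 10^(G_i,dB/10)
  Stage 1: F_1 = 10^(0.491/10) = 1.120, G_1 = 10^(−0.491/10) = 0.8931
  Stage 2: F_2 = 10^(1.13/10) = 1.297, G_2 = 10^(11.9/10) = 15.49
  Stage 3: F_3 = 10^(7.68/10) = 5.861, G_3 = 10^(−6.32/10) = 0.2333
Friis cascade:
  F = 1.120 + (1.297 − 1)/0.8931 + (5.861 − 1)/13.83 = 1.804
NF = 10 log₁₀(1.804) = 2.56 dB

2.56 dB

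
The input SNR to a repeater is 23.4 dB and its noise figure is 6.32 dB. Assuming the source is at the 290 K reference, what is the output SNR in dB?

By definition F = SNR_in/SNR_out, so in dB: SNR_out = SNR_in − NF
SNR_out = 23.4 − 6.32 = 17.08 dB

17.08 dB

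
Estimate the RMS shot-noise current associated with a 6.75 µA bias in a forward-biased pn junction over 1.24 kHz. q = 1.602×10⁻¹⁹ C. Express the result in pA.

51.8 pA

I_n = √(2qI·B)
2qI·B = 2 × 1.602×10⁻¹⁹ × 6.75×10⁻⁶ × 1.24×10³ = 2.68×10⁻²¹ A²
I_n = √(2.68×10⁻²¹) = 5.18×10⁻¹¹ A = 51.8 pA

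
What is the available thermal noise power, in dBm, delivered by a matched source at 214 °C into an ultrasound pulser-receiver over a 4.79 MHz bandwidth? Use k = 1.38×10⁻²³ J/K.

T = 214 °C + 273.15 = 487.15 K
P_n = kTB = 1.38×10⁻²³ × 487.15 × 4.79×10⁶ = 3.22×10⁻¹⁴ W
In dBm: 10 log₁₀(3.22×10⁻¹⁴ / 10⁻³) = −104.9 dBm

−104.9 dBm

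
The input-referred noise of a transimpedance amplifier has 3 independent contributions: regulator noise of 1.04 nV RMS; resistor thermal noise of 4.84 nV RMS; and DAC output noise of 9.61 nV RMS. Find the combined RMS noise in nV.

Uncorrelated sources add in power (mean-square): V_tot = √(ΣV_i²)
V_tot = √[(1.04×10⁻⁹)² + (4.84×10⁻⁹)² + (9.61×10⁻⁹)²] = 1.08×10⁻⁸ V = 10.8 nV

10.8 nV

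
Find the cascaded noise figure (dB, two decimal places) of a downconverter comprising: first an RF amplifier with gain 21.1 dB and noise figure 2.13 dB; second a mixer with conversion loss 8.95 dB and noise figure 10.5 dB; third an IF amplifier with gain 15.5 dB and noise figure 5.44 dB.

2.71 dB

Convert to linear (a loss of L dB is a gain of −L dB): F_i = 10^(NF_i/10), G_i = 10^(G_i,dB/10)
  Stage 1: F_1 = 10^(2.13/10) = 1.633, G_1 = 10^(21.1/10) = 128.8
  Stage 2: F_2 = 10^(10.5/10) = 11.22, G_2 = 10^(−8.95/10) = 0.1274
  Stage 3: F_3 = 10^(5.44/10) = 3.499, G_3 = 10^(15.5/10) = 35.48
Friis cascade:
  F = 1.633 + (11.22 − 1)/128.8 + (3.499 − 1)/16.41 = 1.865
NF = 10 log₁₀(1.865) = 2.71 dB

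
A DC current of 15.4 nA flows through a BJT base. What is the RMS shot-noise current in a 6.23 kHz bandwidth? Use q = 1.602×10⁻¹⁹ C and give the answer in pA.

5.54 pA

I_n = √(2qI·B)
2qI·B = 2 × 1.602×10⁻¹⁹ × 1.54×10⁻⁸ × 6.23×10³ = 3.07×10⁻²³ A²
I_n = √(3.07×10⁻²³) = 5.54×10⁻¹² A = 5.54 pA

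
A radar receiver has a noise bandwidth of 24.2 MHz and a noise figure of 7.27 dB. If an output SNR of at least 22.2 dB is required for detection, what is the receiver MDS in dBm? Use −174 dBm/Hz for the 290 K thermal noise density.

Sensitivity = −174 + 10 log₁₀(B) + NF + SNR_min
= −174 + 73.84 + 7.27 + 22.2
= −70.69 dBm → −70.7 dBm

−70.7 dBm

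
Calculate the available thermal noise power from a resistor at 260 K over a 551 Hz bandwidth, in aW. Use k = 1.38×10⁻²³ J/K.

1.98 aW

P_n = kTB = 1.38×10⁻²³ × 260 × 5.51×10² = 1.98×10⁻¹⁸ W = 1.98 aW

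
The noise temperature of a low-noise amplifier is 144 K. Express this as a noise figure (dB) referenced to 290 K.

F = 1 + T_e/T₀ = 1 + 144/290 = 1.49655
NF = 10 log₁₀(1.49655) = 1.75 dB

1.75 dB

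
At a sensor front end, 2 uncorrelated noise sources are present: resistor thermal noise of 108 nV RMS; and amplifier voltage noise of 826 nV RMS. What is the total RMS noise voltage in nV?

Uncorrelated sources add in power (mean-square): V_tot = √(ΣV_i²)
V_tot = √[(1.08×10⁻⁷)² + (8.26×10⁻⁷)²] = 8.33×10⁻⁷ V = 833 nV

833 nV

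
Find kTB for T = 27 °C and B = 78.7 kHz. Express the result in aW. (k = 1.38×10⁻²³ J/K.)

326 aW

T = 27 °C + 273.15 = 300.15 K
P_n = kTB = 1.38×10⁻²³ × 300.15 × 7.87×10⁴ = 3.26×10⁻¹⁶ W = 326 aW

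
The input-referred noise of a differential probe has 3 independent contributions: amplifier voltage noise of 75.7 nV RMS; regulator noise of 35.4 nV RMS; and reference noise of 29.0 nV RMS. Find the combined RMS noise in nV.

Uncorrelated sources add in power (mean-square): V_tot = √(ΣV_i²)
V_tot = √[(7.57×10⁻⁸)² + (3.54×10⁻⁸)² + (2.90×10⁻⁸)²] = 8.85×10⁻⁸ V = 88.5 nV

88.5 nV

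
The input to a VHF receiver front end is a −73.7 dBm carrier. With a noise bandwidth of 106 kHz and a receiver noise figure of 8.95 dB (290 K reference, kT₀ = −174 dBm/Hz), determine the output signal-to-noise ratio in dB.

41.1 dB

Noise floor: N = −174 + 10 log₁₀(B) + NF
10 log₁₀(1.06×10⁵) = 50.25 dB
N = −174 + 50.25 + 8.95 = −114.80 dBm
SNR = P_sig − N = −73.7 − (−114.80) = 41.10 dB → 41.1 dB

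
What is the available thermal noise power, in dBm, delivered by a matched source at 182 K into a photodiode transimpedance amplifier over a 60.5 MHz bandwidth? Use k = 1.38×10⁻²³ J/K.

−98.2 dBm

P_n = kTB = 1.38×10⁻²³ × 182 × 6.05×10⁷ = 1.52×10⁻¹³ W
In dBm: 10 log₁₀(1.52×10⁻¹³ / 10⁻³) = −98.2 dBm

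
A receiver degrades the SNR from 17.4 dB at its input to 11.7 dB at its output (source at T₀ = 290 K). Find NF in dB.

5.7 dB

NF (dB) = SNR_in(dB) − SNR_out(dB) when the source is at T₀
NF = 17.4 − 11.7 = 5.7 dB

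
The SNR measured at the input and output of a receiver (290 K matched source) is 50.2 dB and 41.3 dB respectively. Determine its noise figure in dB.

NF (dB) = SNR_in(dB) − SNR_out(dB) when the source is at T₀
NF = 50.2 − 41.3 = 8.9 dB

8.9 dB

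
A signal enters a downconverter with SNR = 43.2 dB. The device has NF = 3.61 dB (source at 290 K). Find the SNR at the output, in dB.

By definition F = SNR_in/SNR_out, so in dB: SNR_out = SNR_in − NF
SNR_out = 43.2 − 3.61 = 39.59 dB

39.59 dB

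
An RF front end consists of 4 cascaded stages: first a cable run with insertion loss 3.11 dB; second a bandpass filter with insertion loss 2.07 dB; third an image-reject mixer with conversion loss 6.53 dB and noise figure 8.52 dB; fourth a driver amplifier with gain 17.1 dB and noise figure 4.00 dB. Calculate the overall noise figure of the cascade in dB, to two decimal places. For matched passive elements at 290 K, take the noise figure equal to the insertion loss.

16.61 dB

Convert to linear (a loss of L dB is a gain of −L dB): F_i = 10^(NF_i/10), G_i = 10^(G_i,dB/10)
  Stage 1: F_1 = 10^(3.11/10) = 2.046, G_1 = 10^(−3.11/10) = 0.4887
  Stage 2: F_2 = 10^(2.07/10) = 1.611, G_2 = 10^(−2.07/10) = 0.6209
  Stage 3: F_3 = 10^(8.52/10) = 7.112, G_3 = 10^(−6.53/10) = 0.2223
  Stage 4: F_4 = 10^(4.00/10) = 2.512, G_4 = 10^(17.1/10) = 51.29
Friis cascade:
  F = 2.046 + (1.611 − 1)/0.4887 + (7.112 − 1)/0.3034 + (2.512 − 1)/0.06745 = 45.86
NF = 10 log₁₀(45.86) = 16.61 dB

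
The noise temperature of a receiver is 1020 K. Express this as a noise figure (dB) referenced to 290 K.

6.55 dB

F = 1 + T_e/T₀ = 1 + 1020/290 = 4.51724
NF = 10 log₁₀(4.51724) = 6.55 dB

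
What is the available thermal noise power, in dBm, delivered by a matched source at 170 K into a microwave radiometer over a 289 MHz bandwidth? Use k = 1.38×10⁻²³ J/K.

−91.7 dBm

P_n = kTB = 1.38×10⁻²³ × 170 × 2.89×10⁸ = 6.78×10⁻¹³ W
In dBm: 10 log₁₀(6.78×10⁻¹³ / 10⁻³) = −91.7 dBm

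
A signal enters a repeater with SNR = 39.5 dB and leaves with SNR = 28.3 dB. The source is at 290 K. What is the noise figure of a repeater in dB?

11.2 dB

NF (dB) = SNR_in(dB) − SNR_out(dB) when the source is at T₀
NF = 39.5 − 28.3 = 11.2 dB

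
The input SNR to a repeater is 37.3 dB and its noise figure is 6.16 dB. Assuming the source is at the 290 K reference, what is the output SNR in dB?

31.14 dB

By definition F = SNR_in/SNR_out, so in dB: SNR_out = SNR_in − NF
SNR_out = 37.3 − 6.16 = 31.14 dB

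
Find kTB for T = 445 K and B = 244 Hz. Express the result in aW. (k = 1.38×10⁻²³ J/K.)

1.50 aW

P_n = kTB = 1.38×10⁻²³ × 445 × 2.44×10² = 1.50×10⁻¹⁸ W = 1.50 aW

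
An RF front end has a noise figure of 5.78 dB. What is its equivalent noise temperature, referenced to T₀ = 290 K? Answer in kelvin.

807 K

F = 10^(5.78/10) = 3.78443
T_e = (F − 1)·T₀ = (3.78443 − 1) × 290 = 807 K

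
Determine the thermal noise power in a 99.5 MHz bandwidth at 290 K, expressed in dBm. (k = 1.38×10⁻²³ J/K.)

−94.0 dBm

P_n = kTB = 1.38×10⁻²³ × 290 × 9.95×10⁷ = 3.98×10⁻¹³ W
In dBm: 10 log₁₀(3.98×10⁻¹³ / 10⁻³) = −94.0 dBm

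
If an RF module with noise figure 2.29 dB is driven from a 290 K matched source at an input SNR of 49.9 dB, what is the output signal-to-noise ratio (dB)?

By definition F = SNR_in/SNR_out, so in dB: SNR_out = SNR_in − NF
SNR_out = 49.9 − 2.29 = 47.61 dB

47.61 dB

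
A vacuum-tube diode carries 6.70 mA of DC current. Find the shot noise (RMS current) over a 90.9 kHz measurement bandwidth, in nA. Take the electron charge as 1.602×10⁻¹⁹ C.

14.0 nA

I_n = √(2qI·B)
2qI·B = 2 × 1.602×10⁻¹⁹ × 6.70×10⁻³ × 9.09×10⁴ = 1.95×10⁻¹⁶ A²
I_n = √(1.95×10⁻¹⁶) = 1.40×10⁻⁸ A = 14.0 nA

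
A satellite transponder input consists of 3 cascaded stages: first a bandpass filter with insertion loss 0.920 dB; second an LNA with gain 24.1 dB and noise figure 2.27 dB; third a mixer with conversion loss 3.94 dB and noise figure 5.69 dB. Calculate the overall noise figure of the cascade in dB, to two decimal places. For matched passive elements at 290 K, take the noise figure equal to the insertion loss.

3.22 dB

Convert to linear (a loss of L dB is a gain of −L dB): F_i = 10^(NF_i/10), G_i = 10^(G_i,dB/10)
  Stage 1: F_1 = 10^(0.920/10) = 1.236, G_1 = 10^(−0.920/10) = 0.8091
  Stage 2: F_2 = 10^(2.27/10) = 1.687, G_2 = 10^(24.1/10) = 257.0
  Stage 3: F_3 = 10^(5.69/10) = 3.707, G_3 = 10^(−3.94/10) = 0.4036
Friis cascade:
  F = 1.236 + (1.687 − 1)/0.8091 + (3.707 − 1)/208.0 = 2.098
NF = 10 log₁₀(2.098) = 3.22 dB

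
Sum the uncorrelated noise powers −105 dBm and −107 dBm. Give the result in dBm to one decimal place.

Convert to linear, add, convert back:
P₁ = 3.16×10⁻¹⁴ W, P₂ = 2.00×10⁻¹⁴ W
P_tot = 5.16×10⁻¹⁴ W → 10 log₁₀(P_tot / 10⁻³) = −102.9 dBm

−102.9 dBm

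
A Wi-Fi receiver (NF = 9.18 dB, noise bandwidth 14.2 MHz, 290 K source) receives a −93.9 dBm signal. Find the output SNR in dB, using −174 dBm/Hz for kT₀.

−0.6 dB

Noise floor: N = −174 + 10 log₁₀(B) + NF
10 log₁₀(1.42×10⁷) = 71.52 dB
N = −174 + 71.52 + 9.18 = −93.30 dBm
SNR = P_sig − N = −93.9 − (−93.30) = −0.60 dB → −0.6 dB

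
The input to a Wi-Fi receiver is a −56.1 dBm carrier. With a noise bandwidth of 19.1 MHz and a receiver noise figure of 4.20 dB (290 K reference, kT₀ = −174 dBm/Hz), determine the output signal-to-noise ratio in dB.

40.9 dB

Noise floor: N = −174 + 10 log₁₀(B) + NF
10 log₁₀(1.91×10⁷) = 72.81 dB
N = −174 + 72.81 + 4.20 = −96.99 dBm
SNR = P_sig − N = −56.1 − (−96.99) = 40.89 dB → 40.9 dB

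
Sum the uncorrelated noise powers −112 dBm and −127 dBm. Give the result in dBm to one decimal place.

−111.9 dBm

Convert to linear, add, convert back:
P₁ = 6.31×10⁻¹⁵ W, P₂ = 2.00×10⁻¹⁶ W
P_tot = 6.51×10⁻¹⁵ W → 10 log₁₀(P_tot / 10⁻³) = −111.9 dBm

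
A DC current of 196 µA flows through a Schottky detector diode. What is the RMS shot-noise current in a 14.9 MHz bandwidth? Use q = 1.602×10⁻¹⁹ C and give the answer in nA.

30.6 nA

I_n = √(2qI·B)
2qI·B = 2 × 1.602×10⁻¹⁹ × 1.96×10⁻⁴ × 1.49×10⁷ = 9.36×10⁻¹⁶ A²
I_n = √(9.36×10⁻¹⁶) = 3.06×10⁻⁸ A = 30.6 nA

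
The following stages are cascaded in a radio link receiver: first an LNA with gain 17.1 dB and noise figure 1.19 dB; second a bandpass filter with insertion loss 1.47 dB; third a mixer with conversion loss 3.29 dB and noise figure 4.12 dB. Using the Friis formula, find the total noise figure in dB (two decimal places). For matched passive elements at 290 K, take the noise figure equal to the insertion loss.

Convert to linear (a loss of L dB is a gain of −L dB): F_i = 10^(NF_i/10), G_i = 10^(G_i,dB/10)
  Stage 1: F_1 = 10^(1.19/10) = 1.315, G_1 = 10^(17.1/10) = 51.29
  Stage 2: F_2 = 10^(1.47/10) = 1.403, G_2 = 10^(−1.47/10) = 0.7129
  Stage 3: F_3 = 10^(4.12/10) = 2.582, G_3 = 10^(−3.29/10) = 0.4688
Friis cascade:
  F = 1.315 + (1.403 − 1)/51.29 + (2.582 − 1)/36.56 = 1.366
NF = 10 log₁₀(1.366) = 1.36 dB

1.36 dB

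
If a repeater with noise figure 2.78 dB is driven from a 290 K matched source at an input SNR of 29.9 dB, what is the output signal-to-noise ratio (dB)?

27.12 dB

By definition F = SNR_in/SNR_out, so in dB: SNR_out = SNR_in − NF
SNR_out = 29.9 − 2.78 = 27.12 dB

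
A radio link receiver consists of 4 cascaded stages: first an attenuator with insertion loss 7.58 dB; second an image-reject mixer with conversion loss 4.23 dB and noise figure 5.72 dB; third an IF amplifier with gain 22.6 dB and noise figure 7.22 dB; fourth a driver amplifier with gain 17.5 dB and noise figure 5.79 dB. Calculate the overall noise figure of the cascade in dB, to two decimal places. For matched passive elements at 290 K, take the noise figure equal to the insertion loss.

Convert to linear (a loss of L dB is a gain of −L dB): F_i = 10^(NF_i/10), G_i = 10^(G_i,dB/10)
  Stage 1: F_1 = 10^(7.58/10) = 5.728, G_1 = 10^(−7.58/10) = 0.1746
  Stage 2: F_2 = 10^(5.72/10) = 3.733, G_2 = 10^(−4.23/10) = 0.3776
  Stage 3: F_3 = 10^(7.22/10) = 5.272, G_3 = 10^(22.6/10) = 182.0
  Stage 4: F_4 = 10^(5.79/10) = 3.793, G_4 = 10^(17.5/10) = 56.23
Friis cascade:
  F = 5.728 + (3.733 − 1)/0.1746 + (5.272 − 1)/0.06592 + (3.793 − 1)/11.99 = 86.43
NF = 10 log₁₀(86.43) = 19.37 dB

19.37 dB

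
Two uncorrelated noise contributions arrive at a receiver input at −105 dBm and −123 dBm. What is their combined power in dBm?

Convert to linear, add, convert back:
P₁ = 3.16×10⁻¹⁴ W, P₂ = 5.01×10⁻¹⁶ W
P_tot = 3.21×10⁻¹⁴ W → 10 log₁₀(P_tot / 10⁻³) = −104.9 dBm

−104.9 dBm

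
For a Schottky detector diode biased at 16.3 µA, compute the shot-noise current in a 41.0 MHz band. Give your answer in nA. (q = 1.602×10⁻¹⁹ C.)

I_n = √(2qI·B)
2qI·B = 2 × 1.602×10⁻¹⁹ × 1.63×10⁻⁵ × 4.10×10⁷ = 2.14×10⁻¹⁶ A²
I_n = √(2.14×10⁻¹⁶) = 1.46×10⁻⁸ A = 14.6 nA

14.6 nA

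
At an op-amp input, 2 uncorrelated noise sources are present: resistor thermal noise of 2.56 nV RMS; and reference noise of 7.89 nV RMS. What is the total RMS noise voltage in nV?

8.29 nV

Uncorrelated sources add in power (mean-square): V_tot = √(ΣV_i²)
V_tot = √[(2.56×10⁻⁹)² + (7.89×10⁻⁹)²] = 8.29×10⁻⁹ V = 8.29 nV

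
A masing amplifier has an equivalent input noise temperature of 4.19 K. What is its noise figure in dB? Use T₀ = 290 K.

0.062 dB

F = 1 + T_e/T₀ = 1 + 4.19/290 = 1.01445
NF = 10 log₁₀(1.01445) = 0.062 dB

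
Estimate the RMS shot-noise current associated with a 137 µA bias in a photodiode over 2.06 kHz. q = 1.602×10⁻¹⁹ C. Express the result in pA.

301 pA

I_n = √(2qI·B)
2qI·B = 2 × 1.602×10⁻¹⁹ × 1.37×10⁻⁴ × 2.06×10³ = 9.04×10⁻²⁰ A²
I_n = √(9.04×10⁻²⁰) = 3.01×10⁻¹⁰ A = 301 pA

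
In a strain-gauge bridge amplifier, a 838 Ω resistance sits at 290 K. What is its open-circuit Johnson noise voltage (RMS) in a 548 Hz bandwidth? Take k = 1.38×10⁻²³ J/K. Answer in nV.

V_n = √(4kTRB)
4kTRB = 4 × 1.38×10⁻²³ × 290 × 8.38×10² × 5.48×10² = 7.35×10⁻¹⁵ V²
V_n = √(7.35×10⁻¹⁵) = 8.57×10⁻⁸ V = 85.7 nV

85.7 nV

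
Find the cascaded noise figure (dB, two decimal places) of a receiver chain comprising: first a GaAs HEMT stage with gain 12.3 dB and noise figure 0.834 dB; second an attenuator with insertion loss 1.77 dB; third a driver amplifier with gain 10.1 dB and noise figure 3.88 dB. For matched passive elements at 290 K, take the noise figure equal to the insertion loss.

Convert to linear (a loss of L dB is a gain of −L dB): F_i = 10^(NF_i/10), G_i = 10^(G_i,dB/10)
  Stage 1: F_1 = 10^(0.834/10) = 1.212, G_1 = 10^(12.3/10) = 16.98
  Stage 2: F_2 = 10^(1.77/10) = 1.503, G_2 = 10^(−1.77/10) = 0.6653
  Stage 3: F_3 = 10^(3.88/10) = 2.443, G_3 = 10^(10.1/10) = 10.23
Friis cascade:
  F = 1.212 + (1.503 − 1)/16.98 + (2.443 − 1)/11.30 = 1.369
NF = 10 log₁₀(1.369) = 1.36 dB

1.36 dB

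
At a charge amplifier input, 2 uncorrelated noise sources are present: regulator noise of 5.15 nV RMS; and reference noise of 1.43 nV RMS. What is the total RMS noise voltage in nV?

Uncorrelated sources add in power (mean-square): V_tot = √(ΣV_i²)
V_tot = √[(5.15×10⁻⁹)² + (1.43×10⁻⁹)²] = 5.34×10⁻⁹ V = 5.34 nV

5.34 nV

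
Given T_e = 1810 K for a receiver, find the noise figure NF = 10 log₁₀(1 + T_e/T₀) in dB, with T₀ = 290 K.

8.60 dB

F = 1 + T_e/T₀ = 1 + 1810/290 = 7.24138
NF = 10 log₁₀(7.24138) = 8.60 dB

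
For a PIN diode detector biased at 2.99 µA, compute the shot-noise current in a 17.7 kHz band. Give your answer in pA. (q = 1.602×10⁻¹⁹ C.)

130 pA

I_n = √(2qI·B)
2qI·B = 2 × 1.602×10⁻¹⁹ × 2.99×10⁻⁶ × 1.77×10⁴ = 1.70×10⁻²⁰ A²
I_n = √(1.70×10⁻²⁰) = 1.30×10⁻¹⁰ A = 130 pA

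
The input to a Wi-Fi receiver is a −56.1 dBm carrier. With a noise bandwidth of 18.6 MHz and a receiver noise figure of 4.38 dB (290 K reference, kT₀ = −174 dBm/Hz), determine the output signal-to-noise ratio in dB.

Noise floor: N = −174 + 10 log₁₀(B) + NF
10 log₁₀(1.86×10⁷) = 72.7 dB
N = −174 + 72.7 + 4.38 = −96.92 dBm
SNR = P_sig − N = −56.1 − (−96.92) = 40.82 dB → 40.8 dB

40.8 dB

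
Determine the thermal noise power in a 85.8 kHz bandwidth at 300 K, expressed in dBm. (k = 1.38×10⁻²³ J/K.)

P_n = kTB = 1.38×10⁻²³ × 300 × 8.58×10⁴ = 3.55×10⁻¹⁶ W
In dBm: 10 log₁₀(3.55×10⁻¹⁶ / 10⁻³) = −124.5 dBm

−124.5 dBm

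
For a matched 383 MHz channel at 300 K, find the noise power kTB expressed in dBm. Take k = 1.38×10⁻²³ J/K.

−88.0 dBm

P_n = kTB = 1.38×10⁻²³ × 300 × 3.83×10⁸ = 1.59×10⁻¹² W
In dBm: 10 log₁₀(1.59×10⁻¹² / 10⁻³) = −88.0 dBm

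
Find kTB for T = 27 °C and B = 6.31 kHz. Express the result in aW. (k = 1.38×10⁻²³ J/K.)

26.1 aW

T = 27 °C + 273.15 = 300.15 K
P_n = kTB = 1.38×10⁻²³ × 300.15 × 6.31×10³ = 2.61×10⁻¹⁷ W = 26.1 aW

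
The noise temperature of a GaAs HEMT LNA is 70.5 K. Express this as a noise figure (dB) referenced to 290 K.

0.945 dB

F = 1 + T_e/T₀ = 1 + 70.5/290 = 1.2431
NF = 10 log₁₀(1.2431) = 0.945 dB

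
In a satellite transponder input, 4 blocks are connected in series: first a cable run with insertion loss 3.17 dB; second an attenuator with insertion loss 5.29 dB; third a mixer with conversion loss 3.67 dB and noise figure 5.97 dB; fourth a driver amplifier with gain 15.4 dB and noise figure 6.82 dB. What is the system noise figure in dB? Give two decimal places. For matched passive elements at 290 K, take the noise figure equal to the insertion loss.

19.54 dB

Convert to linear (a loss of L dB is a gain of −L dB): F_i = 10^(NF_i/10), G_i = 10^(G_i,dB/10)
  Stage 1: F_1 = 10^(3.17/10) = 2.075, G_1 = 10^(−3.17/10) = 0.4819
  Stage 2: F_2 = 10^(5.29/10) = 3.381, G_2 = 10^(−5.29/10) = 0.2958
  Stage 3: F_3 = 10^(5.97/10) = 3.954, G_3 = 10^(−3.67/10) = 0.4295
  Stage 4: F_4 = 10^(6.82/10) = 4.808, G_4 = 10^(15.4/10) = 34.67
Friis cascade:
  F = 2.075 + (3.381 − 1)/0.4819 + (3.954 − 1)/0.1426 + (4.808 − 1)/0.06124 = 89.93
NF = 10 log₁₀(89.93) = 19.54 dB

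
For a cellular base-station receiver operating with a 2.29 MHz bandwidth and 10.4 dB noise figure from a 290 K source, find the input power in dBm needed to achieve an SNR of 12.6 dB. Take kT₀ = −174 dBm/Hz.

−87.4 dBm

Sensitivity = −174 + 10 log₁₀(B) + NF + SNR_min
= −174 + 63.6 + 10.4 + 12.6
= −87.4 dBm → −87.4 dBm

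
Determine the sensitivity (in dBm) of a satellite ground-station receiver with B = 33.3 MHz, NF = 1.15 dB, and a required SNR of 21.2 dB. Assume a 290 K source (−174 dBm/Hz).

Sensitivity = −174 + 10 log₁₀(B) + NF + SNR_min
= −174 + 75.22 + 1.15 + 21.2
= −76.43 dBm → −76.4 dBm

−76.4 dBm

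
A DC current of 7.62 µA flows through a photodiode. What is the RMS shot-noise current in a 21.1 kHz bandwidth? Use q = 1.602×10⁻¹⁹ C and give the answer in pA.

I_n = √(2qI·B)
2qI·B = 2 × 1.602×10⁻¹⁹ × 7.62×10⁻⁶ × 2.11×10⁴ = 5.15×10⁻²⁰ A²
I_n = √(5.15×10⁻²⁰) = 2.27×10⁻¹⁰ A = 227 pA

227 pA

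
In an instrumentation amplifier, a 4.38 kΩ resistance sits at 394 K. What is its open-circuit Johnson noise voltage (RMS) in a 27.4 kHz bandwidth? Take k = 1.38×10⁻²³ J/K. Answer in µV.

1.62 µV

V_n = √(4kTRB)
4kTRB = 4 × 1.38×10⁻²³ × 394 × 4.38×10³ × 2.74×10⁴ = 2.61×10⁻¹² V²
V_n = √(2.61×10⁻¹²) = 1.62×10⁻⁶ V = 1.62 µV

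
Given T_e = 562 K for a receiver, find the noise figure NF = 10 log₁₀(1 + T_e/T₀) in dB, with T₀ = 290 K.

4.68 dB

F = 1 + T_e/T₀ = 1 + 562/290 = 2.93793
NF = 10 log₁₀(2.93793) = 4.68 dB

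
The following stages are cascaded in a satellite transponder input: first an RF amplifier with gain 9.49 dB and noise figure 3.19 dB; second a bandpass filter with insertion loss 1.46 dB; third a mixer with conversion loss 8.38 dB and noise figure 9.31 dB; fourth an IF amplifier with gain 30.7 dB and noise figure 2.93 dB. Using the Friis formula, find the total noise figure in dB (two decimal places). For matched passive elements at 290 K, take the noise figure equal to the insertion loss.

Convert to linear (a loss of L dB is a gain of −L dB): F_i = 10^(NF_i/10), G_i = 10^(G_i,dB/10)
  Stage 1: F_1 = 10^(3.19/10) = 2.084, G_1 = 10^(9.49/10) = 8.892
  Stage 2: F_2 = 10^(1.46/10) = 1.400, G_2 = 10^(−1.46/10) = 0.7145
  Stage 3: F_3 = 10^(9.31/10) = 8.531, G_3 = 10^(−8.38/10) = 0.1452
  Stage 4: F_4 = 10^(2.93/10) = 1.963, G_4 = 10^(30.7/10) = 1175
Friis cascade:
  F = 2.084 + (1.400 − 1)/8.892 + (8.531 − 1)/6.353 + (1.963 − 1)/0.9226 = 4.359
NF = 10 log₁₀(4.359) = 6.39 dB

6.39 dB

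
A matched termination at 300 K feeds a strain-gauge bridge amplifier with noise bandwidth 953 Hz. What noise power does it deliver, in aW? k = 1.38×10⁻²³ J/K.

3.95 aW

P_n = kTB = 1.38×10⁻²³ × 300 × 9.53×10² = 3.95×10⁻¹⁸ W = 3.95 aW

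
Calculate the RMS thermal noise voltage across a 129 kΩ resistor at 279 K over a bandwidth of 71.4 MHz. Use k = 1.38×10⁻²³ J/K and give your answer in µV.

V_n = √(4kTRB)
4kTRB = 4 × 1.38×10⁻²³ × 279 × 1.29×10⁵ × 7.14×10⁷ = 1.42×10⁻⁷ V²
V_n = √(1.42×10⁻⁷) = 3.77×10⁻⁴ V = 377 µV

377 µV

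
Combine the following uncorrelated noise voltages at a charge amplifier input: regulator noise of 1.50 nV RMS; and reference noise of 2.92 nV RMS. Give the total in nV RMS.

Uncorrelated sources add in power (mean-square): V_tot = √(ΣV_i²)
V_tot = √[(1.50×10⁻⁹)² + (2.92×10⁻⁹)²] = 3.28×10⁻⁹ V = 3.28 nV

3.28 nV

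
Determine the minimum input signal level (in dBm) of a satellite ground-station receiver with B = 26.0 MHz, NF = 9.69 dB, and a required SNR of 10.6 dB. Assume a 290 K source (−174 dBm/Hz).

Sensitivity = −174 + 10 log₁₀(B) + NF + SNR_min
= −174 + 74.15 + 9.69 + 10.6
= −79.56 dBm → −79.6 dBm

−79.6 dBm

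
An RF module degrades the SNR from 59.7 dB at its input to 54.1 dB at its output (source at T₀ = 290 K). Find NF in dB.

5.6 dB

NF (dB) = SNR_in(dB) − SNR_out(dB) when the source is at T₀
NF = 59.7 − 54.1 = 5.6 dB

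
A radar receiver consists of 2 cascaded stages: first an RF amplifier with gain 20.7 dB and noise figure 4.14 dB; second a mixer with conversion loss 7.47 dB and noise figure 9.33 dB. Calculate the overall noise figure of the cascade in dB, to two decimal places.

Convert to linear (a loss of L dB is a gain of −L dB): F_i = 10^(NF_i/10), G_i = 10^(G_i,dB/10)
  Stage 1: F_1 = 10^(4.14/10) = 2.594, G_1 = 10^(20.7/10) = 117.5
  Stage 2: F_2 = 10^(9.33/10) = 8.570, G_2 = 10^(−7.47/10) = 0.1791
Friis cascade:
  F = 2.594 + (8.570 − 1)/117.5 = 2.659
NF = 10 log₁₀(2.659) = 4.25 dB

4.25 dB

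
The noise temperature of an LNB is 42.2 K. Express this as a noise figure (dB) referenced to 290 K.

F = 1 + T_e/T₀ = 1 + 42.2/290 = 1.14552
NF = 10 log₁₀(1.14552) = 0.590 dB

0.590 dB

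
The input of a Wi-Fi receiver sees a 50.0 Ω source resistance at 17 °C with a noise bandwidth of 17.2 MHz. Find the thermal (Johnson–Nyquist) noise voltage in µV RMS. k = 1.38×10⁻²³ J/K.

T = 17 °C + 273.15 = 290.15 K
V_n = √(4kTRB)
4kTRB = 4 × 1.38×10⁻²³ × 290.15 × 5.00×10¹ × 1.72×10⁷ = 1.38×10⁻¹¹ V²
V_n = √(1.38×10⁻¹¹) = 3.71×10⁻⁶ V = 3.71 µV

3.71 µV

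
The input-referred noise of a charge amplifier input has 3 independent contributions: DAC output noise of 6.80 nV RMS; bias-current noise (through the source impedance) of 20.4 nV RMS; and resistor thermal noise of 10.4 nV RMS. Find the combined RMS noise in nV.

23.9 nV

Uncorrelated sources add in power (mean-square): V_tot = √(ΣV_i²)
V_tot = √[(6.80×10⁻⁹)² + (2.04×10⁻⁸)² + (1.04×10⁻⁸)²] = 2.39×10⁻⁸ V = 23.9 nV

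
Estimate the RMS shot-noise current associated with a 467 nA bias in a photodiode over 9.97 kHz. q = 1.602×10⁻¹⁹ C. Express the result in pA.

38.6 pA

I_n = √(2qI·B)
2qI·B = 2 × 1.602×10⁻¹⁹ × 4.67×10⁻⁷ × 9.97×10³ = 1.49×10⁻²¹ A²
I_n = √(1.49×10⁻²¹) = 3.86×10⁻¹¹ A = 38.6 pA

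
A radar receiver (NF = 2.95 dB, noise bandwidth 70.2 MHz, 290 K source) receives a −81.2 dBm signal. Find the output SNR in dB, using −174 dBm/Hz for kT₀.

Noise floor: N = −174 + 10 log₁₀(B) + NF
10 log₁₀(7.02×10⁷) = 78.46 dB
N = −174 + 78.46 + 2.95 = −92.59 dBm
SNR = P_sig − N = −81.2 − (−92.59) = 11.39 dB → 11.4 dB

11.4 dB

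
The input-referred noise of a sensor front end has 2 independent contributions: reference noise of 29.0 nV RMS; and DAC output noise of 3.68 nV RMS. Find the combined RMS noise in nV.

Uncorrelated sources add in power (mean-square): V_tot = √(ΣV_i²)
V_tot = √[(2.90×10⁻⁸)² + (3.68×10⁻⁹)²] = 2.92×10⁻⁸ V = 29.2 nV

29.2 nV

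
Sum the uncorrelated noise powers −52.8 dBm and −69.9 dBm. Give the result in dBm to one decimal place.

−52.7 dBm

Convert to linear, add, convert back:
P₁ = 5.25×10⁻⁹ W, P₂ = 1.02×10⁻¹⁰ W
P_tot = 5.35×10⁻⁹ W → 10 log₁₀(P_tot / 10⁻³) = −52.7 dBm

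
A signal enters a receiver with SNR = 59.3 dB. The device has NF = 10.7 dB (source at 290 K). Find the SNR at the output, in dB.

By definition F = SNR_in/SNR_out, so in dB: SNR_out = SNR_in − NF
SNR_out = 59.3 − 10.7 = 48.6 dB

48.6 dB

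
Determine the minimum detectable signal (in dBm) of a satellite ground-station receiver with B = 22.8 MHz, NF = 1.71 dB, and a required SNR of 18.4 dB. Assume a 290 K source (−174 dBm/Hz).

−80.3 dBm

Sensitivity = −174 + 10 log₁₀(B) + NF + SNR_min
= −174 + 73.58 + 1.71 + 18.4
= −80.31 dBm → −80.3 dBm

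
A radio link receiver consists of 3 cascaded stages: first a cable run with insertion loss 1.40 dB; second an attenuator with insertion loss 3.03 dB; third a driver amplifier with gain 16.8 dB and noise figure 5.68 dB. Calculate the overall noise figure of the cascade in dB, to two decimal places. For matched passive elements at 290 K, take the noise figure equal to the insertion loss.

Convert to linear (a loss of L dB is a gain of −L dB): F_i = 10^(NF_i/10), G_i = 10^(G_i,dB/10)
  Stage 1: F_1 = 10^(1.40/10) = 1.380, G_1 = 10^(−1.40/10) = 0.7244
  Stage 2: F_2 = 10^(3.03/10) = 2.009, G_2 = 10^(−3.03/10) = 0.4977
  Stage 3: F_3 = 10^(5.68/10) = 3.698, G_3 = 10^(16.8/10) = 47.86
Friis cascade:
  F = 1.380 + (2.009 − 1)/0.7244 + (3.698 − 1)/0.3606 = 10.26
NF = 10 log₁₀(10.26) = 10.11 dB

10.11 dB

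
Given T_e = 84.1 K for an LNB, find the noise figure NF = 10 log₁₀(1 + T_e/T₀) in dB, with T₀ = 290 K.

1.11 dB

F = 1 + T_e/T₀ = 1 + 84.1/290 = 1.29
NF = 10 log₁₀(1.29) = 1.11 dB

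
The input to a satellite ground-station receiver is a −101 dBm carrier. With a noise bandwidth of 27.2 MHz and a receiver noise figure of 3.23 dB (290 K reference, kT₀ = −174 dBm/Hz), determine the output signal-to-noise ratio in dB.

−4.6 dB

Noise floor: N = −174 + 10 log₁₀(B) + NF
10 log₁₀(2.72×10⁷) = 74.35 dB
N = −174 + 74.35 + 3.23 = −96.42 dBm
SNR = P_sig − N = −101 − (−96.42) = −4.58 dB → −4.6 dB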